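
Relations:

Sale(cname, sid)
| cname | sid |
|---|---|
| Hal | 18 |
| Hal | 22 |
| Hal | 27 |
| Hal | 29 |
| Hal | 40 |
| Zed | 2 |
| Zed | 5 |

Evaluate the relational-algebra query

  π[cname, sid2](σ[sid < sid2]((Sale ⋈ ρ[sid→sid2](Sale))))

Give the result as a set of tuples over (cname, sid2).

ρ[sid→sid2]: schema becomes (cname, sid2); tuples unchanged.
Joining Sale and ρ[sid→sid2](Sale) on cname yields {(Hal, 18, 18), (Hal, 18, 22), (Hal, 18, 27), (Hal, 18, 29), (Hal, 18, 40), (Hal, 22, 18), (Hal, 22, 22), (Hal, 22, 27), (Hal, 22, 29), (Hal, 22, 40), (Hal, 27, 18), (Hal, 27, 22), (Hal, 27, 27), (Hal, 27, 29), (Hal, 27, 40), (Hal, 29, 18), (Hal, 29, 22), (Hal, 29, 27), (Hal, 29, 29), (Hal, 29, 40), (Hal, 40, 18), (Hal, 40, 22), (Hal, 40, 27), (Hal, 40, 29), (Hal, 40, 40), (Zed, 2, 2), (Zed, 2, 5), (Zed, 5, 2), (Zed, 5, 5)}.
Selection sid < sid2: {(Hal, 18, 22), (Hal, 18, 27), (Hal, 18, 29), (Hal, 18, 40), (Hal, 22, 27), (Hal, 22, 29), (Hal, 22, 40), (Hal, 27, 29), (Hal, 27, 40), (Hal, 29, 40), (Zed, 2, 5)}
π_{cname, sid2} gives {(Hal, 22), (Hal, 27), (Hal, 29), (Hal, 40), (Zed, 5)} (6 duplicate(s) eliminated).

{(Hal, 22), (Hal, 27), (Hal, 29), (Hal, 40), (Zed, 5)}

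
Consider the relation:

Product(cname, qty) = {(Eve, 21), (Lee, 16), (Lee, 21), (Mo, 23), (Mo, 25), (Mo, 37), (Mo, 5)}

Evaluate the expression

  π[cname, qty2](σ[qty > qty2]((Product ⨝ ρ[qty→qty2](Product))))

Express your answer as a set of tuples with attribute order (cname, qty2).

ρ[qty→qty2]: schema becomes (cname, qty2); tuples unchanged.
Product ⋈ ρ[qty→qty2](Product) (natural join on cname): {(Eve, 21, 21), (Lee, 16, 16), (Lee, 16, 21), (Lee, 21, 16), (Lee, 21, 21), (Mo, 23, 23), (Mo, 23, 25), (Mo, 23, 37), (Mo, 23, 5), (Mo, 25, 23), (Mo, 25, 25), (Mo, 25, 37), (Mo, 25, 5), (Mo, 37, 23), (Mo, 37, 25), (Mo, 37, 37), (Mo, 37, 5), (Mo, 5, 23), (Mo, 5, 25), (Mo, 5, 37), (Mo, 5, 5)}
Filtering on qty > qty2 leaves {(Lee, 21, 16), (Mo, 23, 5), (Mo, 25, 23), (Mo, 25, 5), (Mo, 37, 23), (Mo, 37, 25), (Mo, 37, 5)}.
Projecting to cname, qty2 (3 duplicate(s) eliminated): {(Lee, 16), (Mo, 23), (Mo, 25), (Mo, 5)}

{(Lee, 16), (Mo, 23), (Mo, 25), (Mo, 5)}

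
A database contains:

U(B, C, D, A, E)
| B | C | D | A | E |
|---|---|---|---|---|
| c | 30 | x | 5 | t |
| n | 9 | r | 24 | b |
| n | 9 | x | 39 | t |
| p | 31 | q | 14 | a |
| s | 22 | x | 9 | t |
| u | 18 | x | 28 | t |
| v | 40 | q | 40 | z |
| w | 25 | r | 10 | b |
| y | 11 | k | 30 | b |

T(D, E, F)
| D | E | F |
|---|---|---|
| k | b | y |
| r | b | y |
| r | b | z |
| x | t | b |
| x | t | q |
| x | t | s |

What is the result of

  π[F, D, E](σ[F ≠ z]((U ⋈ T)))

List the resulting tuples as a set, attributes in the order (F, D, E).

Joining U and T on D, E yields {(c, 30, x, 5, t, b), (c, 30, x, 5, t, q), (c, 30, x, 5, t, s), (n, 9, r, 24, b, y), (n, 9, r, 24, b, z), (n, 9, x, 39, t, b), (n, 9, x, 39, t, q), (n, 9, x, 39, t, s), (s, 22, x, 9, t, b), (s, 22, x, 9, t, q), (s, 22, x, 9, t, s), (u, 18, x, 28, t, b), (u, 18, x, 28, t, q), (u, 18, x, 28, t, s), (w, 25, r, 10, b, y), (w, 25, r, 10, b, z), (y, 11, k, 30, b, y)}.
Filtering on F ≠ z leaves {(c, 30, x, 5, t, b), (c, 30, x, 5, t, q), (c, 30, x, 5, t, s), (n, 9, r, 24, b, y), (n, 9, x, 39, t, b), (n, 9, x, 39, t, q), (n, 9, x, 39, t, s), (s, 22, x, 9, t, b), (s, 22, x, 9, t, q), (s, 22, x, 9, t, s), (u, 18, x, 28, t, b), (u, 18, x, 28, t, q), (u, 18, x, 28, t, s), (w, 25, r, 10, b, y), (y, 11, k, 30, b, y)}.
Keep only column(s) F, D, E (10 duplicate(s) eliminated): {(b, x, t), (q, x, t), (s, x, t), (y, k, b), (y, r, b)}

{(b, x, t), (q, x, t), (s, x, t), (y, k, b), (y, r, b)}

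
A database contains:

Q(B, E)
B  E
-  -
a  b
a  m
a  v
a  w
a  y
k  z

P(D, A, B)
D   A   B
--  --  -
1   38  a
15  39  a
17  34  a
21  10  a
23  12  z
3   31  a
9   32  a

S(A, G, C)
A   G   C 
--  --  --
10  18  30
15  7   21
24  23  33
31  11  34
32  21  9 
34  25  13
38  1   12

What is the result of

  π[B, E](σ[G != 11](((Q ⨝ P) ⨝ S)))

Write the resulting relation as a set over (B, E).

{(a, b), (a, m), (a, v), (a, w), (a, y)}

Joining Q and P on B yields {(a, b, 1, 38), (a, b, 15, 39), (a, b, 17, 34), (a, b, 21, 10), (a, b, 3, 31), (a, b, 9, 32), (a, m, 1, 38), (a, m, 15, 39), (a, m, 17, 34), (a, m, 21, 10), (a, m, 3, 31), (a, m, 9, 32), (a, v, 1, 38), (a, v, 15, 39), (a, v, 17, 34), (a, v, 21, 10), (a, v, 3, 31), (a, v, 9, 32), (a, w, 1, 38), (a, w, 15, 39), (a, w, 17, 34), (a, w, 21, 10), (a, w, 3, 31), (a, w, 9, 32), (a, y, 1, 38), (a, y, 15, 39), (a, y, 17, 34), (a, y, 21, 10), (a, y, 3, 31), (a, y, 9, 32)}.
Joining (Q ⨝ P) and S on A yields {(a, b, 1, 38, 1, 12), (a, b, 17, 34, 25, 13), (a, b, 21, 10, 18, 30), (a, b, 3, 31, 11, 34), (a, b, 9, 32, 21, 9), (a, m, 1, 38, 1, 12), (a, m, 17, 34, 25, 13), (a, m, 21, 10, 18, 30), (a, m, 3, 31, 11, 34), (a, m, 9, 32, 21, 9), (a, v, 1, 38, 1, 12), (a, v, 17, 34, 25, 13), (a, v, 21, 10, 18, 30), (a, v, 3, 31, 11, 34), (a, v, 9, 32, 21, 9), (a, w, 1, 38, 1, 12), (a, w, 17, 34, 25, 13), (a, w, 21, 10, 18, 30), (a, w, 3, 31, 11, 34), (a, w, 9, 32, 21, 9), (a, y, 1, 38, 1, 12), (a, y, 17, 34, 25, 13), (a, y, 21, 10, 18, 30), (a, y, 3, 31, 11, 34), (a, y, 9, 32, 21, 9)}.
Selection G != 11: {(a, b, 1, 38, 1, 12), (a, b, 17, 34, 25, 13), (a, b, 21, 10, 18, 30), (a, b, 9, 32, 21, 9), (a, m, 1, 38, 1, 12), (a, m, 17, 34, 25, 13), (a, m, 21, 10, 18, 30), (a, m, 9, 32, 21, 9), (a, v, 1, 38, 1, 12), (a, v, 17, 34, 25, 13), (a, v, 21, 10, 18, 30), (a, v, 9, 32, 21, 9), (a, w, 1, 38, 1, 12), (a, w, 17, 34, 25, 13), (a, w, 21, 10, 18, 30), (a, w, 9, 32, 21, 9), (a, y, 1, 38, 1, 12), (a, y, 17, 34, 25, 13), (a, y, 21, 10, 18, 30), (a, y, 9, 32, 21, 9)}
π[B, E]: project onto (B, E) (15 duplicate(s) eliminated) → {(a, b), (a, m), (a, v), (a, w), (a, y)}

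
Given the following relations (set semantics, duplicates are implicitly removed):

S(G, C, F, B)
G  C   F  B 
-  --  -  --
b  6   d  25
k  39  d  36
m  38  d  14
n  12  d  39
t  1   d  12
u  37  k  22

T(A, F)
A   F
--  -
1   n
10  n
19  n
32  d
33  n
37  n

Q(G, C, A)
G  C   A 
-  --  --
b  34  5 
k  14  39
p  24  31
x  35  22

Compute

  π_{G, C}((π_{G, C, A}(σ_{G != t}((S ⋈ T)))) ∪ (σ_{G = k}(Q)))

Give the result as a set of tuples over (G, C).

{(b, 6), (k, 14), (k, 39), (m, 38), (n, 12)}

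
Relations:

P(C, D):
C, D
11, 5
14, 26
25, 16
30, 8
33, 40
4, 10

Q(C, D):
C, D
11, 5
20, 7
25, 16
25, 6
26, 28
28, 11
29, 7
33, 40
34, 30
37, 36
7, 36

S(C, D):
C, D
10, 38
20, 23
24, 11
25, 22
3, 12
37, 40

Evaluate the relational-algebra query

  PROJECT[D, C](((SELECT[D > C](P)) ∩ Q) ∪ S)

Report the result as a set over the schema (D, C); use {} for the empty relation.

Filtering on D > C leaves {(14, 26), (33, 40), (4, 10)}.
Taking the intersection: {(33, 40)}
Taking the union: {(10, 38), (20, 23), (24, 11), (25, 22), (3, 12), (33, 40), (37, 40)}
π[D, C]: project onto (D, C) → {(11, 24), (12, 3), (22, 25), (23, 20), (38, 10), (40, 33), (40, 37)}

{(11, 24), (12, 3), (22, 25), (23, 20), (38, 10), (40, 33), (40, 37)}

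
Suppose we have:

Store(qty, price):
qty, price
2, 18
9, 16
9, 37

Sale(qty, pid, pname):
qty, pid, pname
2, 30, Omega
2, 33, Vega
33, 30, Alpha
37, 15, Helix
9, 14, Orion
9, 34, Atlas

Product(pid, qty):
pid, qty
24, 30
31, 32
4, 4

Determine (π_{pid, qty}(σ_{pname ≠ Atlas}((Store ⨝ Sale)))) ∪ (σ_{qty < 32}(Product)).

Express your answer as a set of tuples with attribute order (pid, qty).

Joining Store and Sale on qty yields {(2, 18, 30, Omega), (2, 18, 33, Vega), (9, 16, 14, Orion), (9, 16, 34, Atlas), (9, 37, 14, Orion), (9, 37, 34, Atlas)}.
σ[pname ≠ Atlas]: keep tuples satisfying pname ≠ Atlas → {(2, 18, 30, Omega), (2, 18, 33, Vega), (9, 16, 14, Orion), (9, 37, 14, Orion)}
π[pid, qty]: project onto (pid, qty) (1 duplicate(s) eliminated) → {(14, 9), (30, 2), (33, 2)}
σ[qty < 32]: keep tuples satisfying qty < 32 → {(24, 30), (4, 4)}
Set union of the two operands is {(14, 9), (24, 30), (30, 2), (33, 2), (4, 4)}.

{(14, 9), (24, 30), (30, 2), (33, 2), (4, 4)}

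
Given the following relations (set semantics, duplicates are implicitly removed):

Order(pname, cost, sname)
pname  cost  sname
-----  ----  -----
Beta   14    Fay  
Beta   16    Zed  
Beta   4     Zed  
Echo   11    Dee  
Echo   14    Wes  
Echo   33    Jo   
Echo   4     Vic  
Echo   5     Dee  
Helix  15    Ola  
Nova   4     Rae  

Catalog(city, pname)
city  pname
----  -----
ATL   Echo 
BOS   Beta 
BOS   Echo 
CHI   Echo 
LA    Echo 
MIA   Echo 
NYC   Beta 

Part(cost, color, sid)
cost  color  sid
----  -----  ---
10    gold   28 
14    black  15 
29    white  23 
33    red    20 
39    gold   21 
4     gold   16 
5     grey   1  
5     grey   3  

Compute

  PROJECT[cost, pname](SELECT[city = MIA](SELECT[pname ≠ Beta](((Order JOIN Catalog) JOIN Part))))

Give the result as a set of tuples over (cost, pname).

Order ⋈ Catalog (natural join on pname): {(Beta, 14, Fay, BOS), (Beta, 14, Fay, NYC), (Beta, 16, Zed, BOS), (Beta, 16, Zed, NYC), (Beta, 4, Zed, BOS), (Beta, 4, Zed, NYC), (Echo, 11, Dee, ATL), (Echo, 11, Dee, BOS), (Echo, 11, Dee, CHI), (Echo, 11, Dee, LA), (Echo, 11, Dee, MIA), (Echo, 14, Wes, ATL), (Echo, 14, Wes, BOS), (Echo, 14, Wes, CHI), (Echo, 14, Wes, LA), (Echo, 14, Wes, MIA), (Echo, 33, Jo, ATL), (Echo, 33, Jo, BOS), (Echo, 33, Jo, CHI), (Echo, 33, Jo, LA), (Echo, 33, Jo, MIA), (Echo, 4, Vic, ATL), (Echo, 4, Vic, BOS), (Echo, 4, Vic, CHI), (Echo, 4, Vic, LA), (Echo, 4, Vic, MIA), (Echo, 5, Dee, ATL), (Echo, 5, Dee, BOS), (Echo, 5, Dee, CHI), (Echo, 5, Dee, LA), (Echo, 5, Dee, MIA)}
(Order JOIN Catalog) ⋈ Part (natural join on cost): {(Beta, 14, Fay, BOS, black, 15), (Beta, 14, Fay, NYC, black, 15), (Beta, 4, Zed, BOS, gold, 16), (Beta, 4, Zed, NYC, gold, 16), (Echo, 14, Wes, ATL, black, 15), (Echo, 14, Wes, BOS, black, 15), (Echo, 14, Wes, CHI, black, 15), (Echo, 14, Wes, LA, black, 15), (Echo, 14, Wes, MIA, black, 15), (Echo, 33, Jo, ATL, red, 20), (Echo, 33, Jo, BOS, red, 20), (Echo, 33, Jo, CHI, red, 20), (Echo, 33, Jo, LA, red, 20), (Echo, 33, Jo, MIA, red, 20), (Echo, 4, Vic, ATL, gold, 16), (Echo, 4, Vic, BOS, gold, 16), (Echo, 4, Vic, CHI, gold, 16), (Echo, 4, Vic, LA, gold, 16), (Echo, 4, Vic, MIA, gold, 16), (Echo, 5, Dee, ATL, grey, 1), (Echo, 5, Dee, ATL, grey, 3), (Echo, 5, Dee, BOS, grey, 1), (Echo, 5, Dee, BOS, grey, 3), (Echo, 5, Dee, CHI, grey, 1), (Echo, 5, Dee, CHI, grey, 3), (Echo, 5, Dee, LA, grey, 1), (Echo, 5, Dee, LA, grey, 3), (Echo, 5, Dee, MIA, grey, 1), (Echo, 5, Dee, MIA, grey, 3)}
Selection pname ≠ Beta: {(Echo, 14, Wes, ATL, black, 15), (Echo, 14, Wes, BOS, black, 15), (Echo, 14, Wes, CHI, black, 15), (Echo, 14, Wes, LA, black, 15), (Echo, 14, Wes, MIA, black, 15), (Echo, 33, Jo, ATL, red, 20), (Echo, 33, Jo, BOS, red, 20), (Echo, 33, Jo, CHI, red, 20), (Echo, 33, Jo, LA, red, 20), (Echo, 33, Jo, MIA, red, 20), (Echo, 4, Vic, ATL, gold, 16), (Echo, 4, Vic, BOS, gold, 16), (Echo, 4, Vic, CHI, gold, 16), (Echo, 4, Vic, LA, gold, 16), (Echo, 4, Vic, MIA, gold, 16), (Echo, 5, Dee, ATL, grey, 1), (Echo, 5, Dee, ATL, grey, 3), (Echo, 5, Dee, BOS, grey, 1), (Echo, 5, Dee, BOS, grey, 3), (Echo, 5, Dee, CHI, grey, 1), (Echo, 5, Dee, CHI, grey, 3), (Echo, 5, Dee, LA, grey, 1), (Echo, 5, Dee, LA, grey, 3), (Echo, 5, Dee, MIA, grey, 1), (Echo, 5, Dee, MIA, grey, 3)}
Selection city = MIA: {(Echo, 14, Wes, MIA, black, 15), (Echo, 33, Jo, MIA, red, 20), (Echo, 4, Vic, MIA, gold, 16), (Echo, 5, Dee, MIA, grey, 1), (Echo, 5, Dee, MIA, grey, 3)}
Keep only column(s) cost, pname (1 duplicate(s) eliminated): {(14, Echo), (33, Echo), (4, Echo), (5, Echo)}

{(14, Echo), (33, Echo), (4, Echo), (5, Echo)}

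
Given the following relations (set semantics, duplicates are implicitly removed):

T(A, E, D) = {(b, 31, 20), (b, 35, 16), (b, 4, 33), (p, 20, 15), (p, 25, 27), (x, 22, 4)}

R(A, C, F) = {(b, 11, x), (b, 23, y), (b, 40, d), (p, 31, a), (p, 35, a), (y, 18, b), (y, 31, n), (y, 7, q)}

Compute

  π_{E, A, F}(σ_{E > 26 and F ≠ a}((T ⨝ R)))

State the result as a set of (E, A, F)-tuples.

{(31, b, d), (31, b, x), (31, b, y), (35, b, d), (35, b, x), (35, b, y)}

Joining T and R on A yields {(b, 31, 20, 11, x), (b, 31, 20, 23, y), (b, 31, 20, 40, d), (b, 35, 16, 11, x), (b, 35, 16, 23, y), (b, 35, 16, 40, d), (b, 4, 33, 11, x), (b, 4, 33, 23, y), (b, 4, 33, 40, d), (p, 20, 15, 31, a), (p, 20, 15, 35, a), (p, 25, 27, 31, a), (p, 25, 27, 35, a)}.
Apply σ_{E > 26 and F ≠ a}; surviving tuples: {(b, 31, 20, 11, x), (b, 31, 20, 23, y), (b, 31, 20, 40, d), (b, 35, 16, 11, x), (b, 35, 16, 23, y), (b, 35, 16, 40, d)}
Keep only column(s) E, A, F: {(31, b, d), (31, b, x), (31, b, y), (35, b, d), (35, b, x), (35, b, y)}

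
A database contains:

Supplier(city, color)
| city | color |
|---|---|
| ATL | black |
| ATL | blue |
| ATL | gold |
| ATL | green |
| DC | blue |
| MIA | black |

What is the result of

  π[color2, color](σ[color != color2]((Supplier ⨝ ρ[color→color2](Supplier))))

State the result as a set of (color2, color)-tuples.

{(black, blue), (black, gold), (black, green), (blue, black), (blue, gold), (blue, green), (gold, black), (gold, blue), (gold, green), (green, black), (green, blue), (green, gold)}

ρ[color→color2]: schema becomes (city, color2); tuples unchanged.
Supplier ⋈ ρ[color→color2](Supplier) (natural join on city): {(ATL, black, black), (ATL, black, blue), (ATL, black, gold), (ATL, black, green), (ATL, blue, black), (ATL, blue, blue), (ATL, blue, gold), (ATL, blue, green), (ATL, gold, black), (ATL, gold, blue), (ATL, gold, gold), (ATL, gold, green), (ATL, green, black), (ATL, green, blue), (ATL, green, gold), (ATL, green, green), (DC, blue, blue), (MIA, black, black)}
Apply σ_{color != color2}; surviving tuples: {(ATL, black, blue), (ATL, black, gold), (ATL, black, green), (ATL, blue, black), (ATL, blue, gold), (ATL, blue, green), (ATL, gold, black), (ATL, gold, blue), (ATL, gold, green), (ATL, green, black), (ATL, green, blue), (ATL, green, gold)}
Projecting to color2, color: {(black, blue), (black, gold), (black, green), (blue, black), (blue, gold), (blue, green), (gold, black), (gold, blue), (gold, green), (green, black), (green, blue), (green, gold)}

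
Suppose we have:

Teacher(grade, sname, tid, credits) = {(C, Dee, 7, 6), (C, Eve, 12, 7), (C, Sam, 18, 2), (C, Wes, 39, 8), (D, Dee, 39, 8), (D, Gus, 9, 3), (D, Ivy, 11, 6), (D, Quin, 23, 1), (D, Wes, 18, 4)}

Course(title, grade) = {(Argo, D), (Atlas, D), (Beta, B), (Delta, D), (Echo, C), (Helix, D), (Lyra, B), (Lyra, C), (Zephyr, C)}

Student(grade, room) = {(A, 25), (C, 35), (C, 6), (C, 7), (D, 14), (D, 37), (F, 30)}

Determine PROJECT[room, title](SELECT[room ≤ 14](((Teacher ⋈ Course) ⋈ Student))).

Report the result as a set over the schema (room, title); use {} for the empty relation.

Teacher ⋈ Course (natural join on grade): {(C, Dee, 7, 6, Echo), (C, Dee, 7, 6, Lyra), (C, Dee, 7, 6, Zephyr), (C, Eve, 12, 7, Echo), (C, Eve, 12, 7, Lyra), (C, Eve, 12, 7, Zephyr), (C, Sam, 18, 2, Echo), (C, Sam, 18, 2, Lyra), (C, Sam, 18, 2, Zephyr), (C, Wes, 39, 8, Echo), (C, Wes, 39, 8, Lyra), (C, Wes, 39, 8, Zephyr), (D, Dee, 39, 8, Argo), (D, Dee, 39, 8, Atlas), (D, Dee, 39, 8, Delta), (D, Dee, 39, 8, Helix), (D, Gus, 9, 3, Argo), (D, Gus, 9, 3, Atlas), (D, Gus, 9, 3, Delta), (D, Gus, 9, 3, Helix), (D, Ivy, 11, 6, Argo), (D, Ivy, 11, 6, Atlas), (D, Ivy, 11, 6, Delta), (D, Ivy, 11, 6, Helix), (D, Quin, 23, 1, Argo), (D, Quin, 23, 1, Atlas), (D, Quin, 23, 1, Delta), (D, Quin, 23, 1, Helix), (D, Wes, 18, 4, Argo), (D, Wes, 18, 4, Atlas), (D, Wes, 18, 4, Delta), (D, Wes, 18, 4, Helix)}
(Teacher ⋈ Course) ⋈ Student (natural join on grade): {(C, Dee, 7, 6, Echo, 35), (C, Dee, 7, 6, Echo, 6), (C, Dee, 7, 6, Echo, 7), (C, Dee, 7, 6, Lyra, 35), (C, Dee, 7, 6, Lyra, 6), (C, Dee, 7, 6, Lyra, 7), (C, Dee, 7, 6, Zephyr, 35), (C, Dee, 7, 6, Zephyr, 6), (C, Dee, 7, 6, Zephyr, 7), (C, Eve, 12, 7, Echo, 35), (C, Eve, 12, 7, Echo, 6), (C, Eve, 12, 7, Echo, 7), (C, Eve, 12, 7, Lyra, 35), (C, Eve, 12, 7, Lyra, 6), (C, Eve, 12, 7, Lyra, 7), (C, Eve, 12, 7, Zephyr, 35), (C, Eve, 12, 7, Zephyr, 6), (C, Eve, 12, 7, Zephyr, 7), (C, Sam, 18, 2, Echo, 35), (C, Sam, 18, 2, Echo, 6), (C, Sam, 18, 2, Echo, 7), (C, Sam, 18, 2, Lyra, 35), (C, Sam, 18, 2, Lyra, 6), (C, Sam, 18, 2, Lyra, 7), (C, Sam, 18, 2, Zephyr, 35), (C, Sam, 18, 2, Zephyr, 6), (C, Sam, 18, 2, Zephyr, 7), (C, Wes, 39, 8, Echo, 35), (C, Wes, 39, 8, Echo, 6), (C, Wes, 39, 8, Echo, 7), (C, Wes, 39, 8, Lyra, 35), (C, Wes, 39, 8, Lyra, 6), (C, Wes, 39, 8, Lyra, 7), (C, Wes, 39, 8, Zephyr, 35), (C, Wes, 39, 8, Zephyr, 6), (C, Wes, 39, 8, Zephyr, 7), (D, Dee, 39, 8, Argo, 14), (D, Dee, 39, 8, Argo, 37), (D, Dee, 39, 8, Atlas, 14), (D, Dee, 39, 8, Atlas, 37), (D, Dee, 39, 8, Delta, 14), (D, Dee, 39, 8, Delta, 37), (D, Dee, 39, 8, Helix, 14), (D, Dee, 39, 8, Helix, 37), (D, Gus, 9, 3, Argo, 14), (D, Gus, 9, 3, Argo, 37), (D, Gus, 9, 3, Atlas, 14), (D, Gus, 9, 3, Atlas, 37), (D, Gus, 9, 3, Delta, 14), (D, Gus, 9, 3, Delta, 37), (D, Gus, 9, 3, Helix, 14), (D, Gus, 9, 3, Helix, 37), (D, Ivy, 11, 6, Argo, 14), (D, Ivy, 11, 6, Argo, 37), (D, Ivy, 11, 6, Atlas, 14), (D, Ivy, 11, 6, Atlas, 37), (D, Ivy, 11, 6, Delta, 14), (D, Ivy, 11, 6, Delta, 37), (D, Ivy, 11, 6, Helix, 14), (D, Ivy, 11, 6, Helix, 37), (D, Quin, 23, 1, Argo, 14), (D, Quin, 23, 1, Argo, 37), (D, Quin, 23, 1, Atlas, 14), (D, Quin, 23, 1, Atlas, 37), (D, Quin, 23, 1, Delta, 14), (D, Quin, 23, 1, Delta, 37), (D, Quin, 23, 1, Helix, 14), (D, Quin, 23, 1, Helix, 37), (D, Wes, 18, 4, Argo, 14), (D, Wes, 18, 4, Argo, 37), (D, Wes, 18, 4, Atlas, 14), (D, Wes, 18, 4, Atlas, 37), (D, Wes, 18, 4, Delta, 14), (D, Wes, 18, 4, Delta, 37), (D, Wes, 18, 4, Helix, 14), (D, Wes, 18, 4, Helix, 37)}
Selection room ≤ 14: {(C, Dee, 7, 6, Echo, 6), (C, Dee, 7, 6, Echo, 7), (C, Dee, 7, 6, Lyra, 6), (C, Dee, 7, 6, Lyra, 7), (C, Dee, 7, 6, Zephyr, 6), (C, Dee, 7, 6, Zephyr, 7), (C, Eve, 12, 7, Echo, 6), (C, Eve, 12, 7, Echo, 7), (C, Eve, 12, 7, Lyra, 6), (C, Eve, 12, 7, Lyra, 7), (C, Eve, 12, 7, Zephyr, 6), (C, Eve, 12, 7, Zephyr, 7), (C, Sam, 18, 2, Echo, 6), (C, Sam, 18, 2, Echo, 7), (C, Sam, 18, 2, Lyra, 6), (C, Sam, 18, 2, Lyra, 7), (C, Sam, 18, 2, Zephyr, 6), (C, Sam, 18, 2, Zephyr, 7), (C, Wes, 39, 8, Echo, 6), (C, Wes, 39, 8, Echo, 7), (C, Wes, 39, 8, Lyra, 6), (C, Wes, 39, 8, Lyra, 7), (C, Wes, 39, 8, Zephyr, 6), (C, Wes, 39, 8, Zephyr, 7), (D, Dee, 39, 8, Argo, 14), (D, Dee, 39, 8, Atlas, 14), (D, Dee, 39, 8, Delta, 14), (D, Dee, 39, 8, Helix, 14), (D, Gus, 9, 3, Argo, 14), (D, Gus, 9, 3, Atlas, 14), (D, Gus, 9, 3, Delta, 14), (D, Gus, 9, 3, Helix, 14), (D, Ivy, 11, 6, Argo, 14), (D, Ivy, 11, 6, Atlas, 14), (D, Ivy, 11, 6, Delta, 14), (D, Ivy, 11, 6, Helix, 14), (D, Quin, 23, 1, Argo, 14), (D, Quin, 23, 1, Atlas, 14), (D, Quin, 23, 1, Delta, 14), (D, Quin, 23, 1, Helix, 14), (D, Wes, 18, 4, Argo, 14), (D, Wes, 18, 4, Atlas, 14), (D, Wes, 18, 4, Delta, 14), (D, Wes, 18, 4, Helix, 14)}
Keep only column(s) room, title (34 duplicate(s) eliminated): {(14, Argo), (14, Atlas), (14, Delta), (14, Helix), (6, Echo), (6, Lyra), (6, Zephyr), (7, Echo), (7, Lyra), (7, Zephyr)}

{(14, Argo), (14, Atlas), (14, Delta), (14, Helix), (6, Echo), (6, Lyra), (6, Zephyr), (7, Echo), (7, Lyra), (7, Zephyr)}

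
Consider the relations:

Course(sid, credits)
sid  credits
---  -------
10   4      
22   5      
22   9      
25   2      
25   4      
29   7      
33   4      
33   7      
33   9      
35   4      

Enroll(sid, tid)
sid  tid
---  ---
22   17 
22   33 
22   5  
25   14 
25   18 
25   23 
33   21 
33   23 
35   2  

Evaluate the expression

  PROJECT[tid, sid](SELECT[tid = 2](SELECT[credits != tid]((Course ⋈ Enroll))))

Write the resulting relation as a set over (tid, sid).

{(2, 35)}

Course ⋈ Enroll (natural join on sid): {(22, 5, 17), (22, 5, 33), (22, 5, 5), (22, 9, 17), (22, 9, 33), (22, 9, 5), (25, 2, 14), (25, 2, 18), (25, 2, 23), (25, 4, 14), (25, 4, 18), (25, 4, 23), (33, 4, 21), (33, 4, 23), (33, 7, 21), (33, 7, 23), (33, 9, 21), (33, 9, 23), (35, 4, 2)}
Apply σ_{credits != tid}; surviving tuples: {(22, 5, 17), (22, 5, 33), (22, 9, 17), (22, 9, 33), (22, 9, 5), (25, 2, 14), (25, 2, 18), (25, 2, 23), (25, 4, 14), (25, 4, 18), (25, 4, 23), (33, 4, 21), (33, 4, 23), (33, 7, 21), (33, 7, 23), (33, 9, 21), (33, 9, 23), (35, 4, 2)}
Apply σ_{tid = 2}; surviving tuples: {(35, 4, 2)}
π_{tid, sid} gives {(2, 35)}.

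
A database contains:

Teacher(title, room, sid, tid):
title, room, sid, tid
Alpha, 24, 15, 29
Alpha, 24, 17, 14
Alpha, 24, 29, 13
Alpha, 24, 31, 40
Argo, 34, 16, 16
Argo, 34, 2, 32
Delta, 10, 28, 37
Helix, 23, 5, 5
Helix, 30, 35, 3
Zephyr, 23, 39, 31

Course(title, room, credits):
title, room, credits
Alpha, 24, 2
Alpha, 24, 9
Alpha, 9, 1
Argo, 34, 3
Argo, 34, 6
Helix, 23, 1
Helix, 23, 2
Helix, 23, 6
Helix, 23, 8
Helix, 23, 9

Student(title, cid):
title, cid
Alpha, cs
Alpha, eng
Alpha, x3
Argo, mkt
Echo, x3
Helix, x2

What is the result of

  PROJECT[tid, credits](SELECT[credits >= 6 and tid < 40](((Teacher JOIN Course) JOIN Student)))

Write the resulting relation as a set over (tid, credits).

{(13, 9), (14, 9), (16, 6), (29, 9), (32, 6), (5, 6), (5, 8), (5, 9)}

Teacher ⋈ Course (natural join on title, room): {(Alpha, 24, 15, 29, 2), (Alpha, 24, 15, 29, 9), (Alpha, 24, 17, 14, 2), (Alpha, 24, 17, 14, 9), (Alpha, 24, 29, 13, 2), (Alpha, 24, 29, 13, 9), (Alpha, 24, 31, 40, 2), (Alpha, 24, 31, 40, 9), (Argo, 34, 16, 16, 3), (Argo, 34, 16, 16, 6), (Argo, 34, 2, 32, 3), (Argo, 34, 2, 32, 6), (Helix, 23, 5, 5, 1), (Helix, 23, 5, 5, 2), (Helix, 23, 5, 5, 6), (Helix, 23, 5, 5, 8), (Helix, 23, 5, 5, 9)}
(Teacher JOIN Course) ⋈ Student (natural join on title): {(Alpha, 24, 15, 29, 2, cs), (Alpha, 24, 15, 29, 2, eng), (Alpha, 24, 15, 29, 2, x3), (Alpha, 24, 15, 29, 9, cs), (Alpha, 24, 15, 29, 9, eng), (Alpha, 24, 15, 29, 9, x3), (Alpha, 24, 17, 14, 2, cs), (Alpha, 24, 17, 14, 2, eng), (Alpha, 24, 17, 14, 2, x3), (Alpha, 24, 17, 14, 9, cs), (Alpha, 24, 17, 14, 9, eng), (Alpha, 24, 17, 14, 9, x3), (Alpha, 24, 29, 13, 2, cs), (Alpha, 24, 29, 13, 2, eng), (Alpha, 24, 29, 13, 2, x3), (Alpha, 24, 29, 13, 9, cs), (Alpha, 24, 29, 13, 9, eng), (Alpha, 24, 29, 13, 9, x3), (Alpha, 24, 31, 40, 2, cs), (Alpha, 24, 31, 40, 2, eng), (Alpha, 24, 31, 40, 2, x3), (Alpha, 24, 31, 40, 9, cs), (Alpha, 24, 31, 40, 9, eng), (Alpha, 24, 31, 40, 9, x3), (Argo, 34, 16, 16, 3, mkt), (Argo, 34, 16, 16, 6, mkt), (Argo, 34, 2, 32, 3, mkt), (Argo, 34, 2, 32, 6, mkt), (Helix, 23, 5, 5, 1, x2), (Helix, 23, 5, 5, 2, x2), (Helix, 23, 5, 5, 6, x2), (Helix, 23, 5, 5, 8, x2), (Helix, 23, 5, 5, 9, x2)}
Selection credits >= 6 and tid < 40: {(Alpha, 24, 15, 29, 9, cs), (Alpha, 24, 15, 29, 9, eng), (Alpha, 24, 15, 29, 9, x3), (Alpha, 24, 17, 14, 9, cs), (Alpha, 24, 17, 14, 9, eng), (Alpha, 24, 17, 14, 9, x3), (Alpha, 24, 29, 13, 9, cs), (Alpha, 24, 29, 13, 9, eng), (Alpha, 24, 29, 13, 9, x3), (Argo, 34, 16, 16, 6, mkt), (Argo, 34, 2, 32, 6, mkt), (Helix, 23, 5, 5, 6, x2), (Helix, 23, 5, 5, 8, x2), (Helix, 23, 5, 5, 9, x2)}
π[tid, credits]: project onto (tid, credits) (6 duplicate(s) eliminated) → {(13, 9), (14, 9), (16, 6), (29, 9), (32, 6), (5, 6), (5, 8), (5, 9)}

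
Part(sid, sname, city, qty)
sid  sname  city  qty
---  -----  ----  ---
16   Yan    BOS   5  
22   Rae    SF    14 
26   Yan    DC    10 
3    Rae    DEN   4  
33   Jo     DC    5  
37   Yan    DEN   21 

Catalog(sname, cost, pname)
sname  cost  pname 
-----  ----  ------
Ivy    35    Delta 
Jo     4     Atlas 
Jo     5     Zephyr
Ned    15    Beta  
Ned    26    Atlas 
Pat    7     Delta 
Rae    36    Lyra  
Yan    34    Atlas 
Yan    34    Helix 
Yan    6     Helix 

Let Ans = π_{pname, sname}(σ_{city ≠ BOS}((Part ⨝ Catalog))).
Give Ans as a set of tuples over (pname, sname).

{(Atlas, Jo), (Atlas, Yan), (Helix, Yan), (Lyra, Rae), (Zephyr, Jo)}

Part ⋈ Catalog (natural join on sname): {(16, Yan, BOS, 5, 34, Atlas), (16, Yan, BOS, 5, 34, Helix), (16, Yan, BOS, 5, 6, Helix), (22, Rae, SF, 14, 36, Lyra), (26, Yan, DC, 10, 34, Atlas), (26, Yan, DC, 10, 34, Helix), (26, Yan, DC, 10, 6, Helix), (3, Rae, DEN, 4, 36, Lyra), (33, Jo, DC, 5, 4, Atlas), (33, Jo, DC, 5, 5, Zephyr), (37, Yan, DEN, 21, 34, Atlas), (37, Yan, DEN, 21, 34, Helix), (37, Yan, DEN, 21, 6, Helix)}
Filtering on city ≠ BOS leaves {(22, Rae, SF, 14, 36, Lyra), (26, Yan, DC, 10, 34, Atlas), (26, Yan, DC, 10, 34, Helix), (26, Yan, DC, 10, 6, Helix), (3, Rae, DEN, 4, 36, Lyra), (33, Jo, DC, 5, 4, Atlas), (33, Jo, DC, 5, 5, Zephyr), (37, Yan, DEN, 21, 34, Atlas), (37, Yan, DEN, 21, 34, Helix), (37, Yan, DEN, 21, 6, Helix)}.
π[pname, sname]: project onto (pname, sname) (5 duplicate(s) eliminated) → {(Atlas, Jo), (Atlas, Yan), (Helix, Yan), (Lyra, Rae), (Zephyr, Jo)}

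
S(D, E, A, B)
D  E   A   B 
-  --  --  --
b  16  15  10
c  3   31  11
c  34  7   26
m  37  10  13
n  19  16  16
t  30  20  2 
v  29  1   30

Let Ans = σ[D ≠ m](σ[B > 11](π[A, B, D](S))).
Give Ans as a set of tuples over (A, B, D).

{(1, 30, v), (16, 16, n), (7, 26, c)}

π_{A, B, D} gives {(1, 30, v), (10, 13, m), (15, 10, b), (16, 16, n), (20, 2, t), (31, 11, c), (7, 26, c)}.
Selection B > 11: {(1, 30, v), (10, 13, m), (16, 16, n), (7, 26, c)}
Selection D ≠ m: {(1, 30, v), (16, 16, n), (7, 26, c)}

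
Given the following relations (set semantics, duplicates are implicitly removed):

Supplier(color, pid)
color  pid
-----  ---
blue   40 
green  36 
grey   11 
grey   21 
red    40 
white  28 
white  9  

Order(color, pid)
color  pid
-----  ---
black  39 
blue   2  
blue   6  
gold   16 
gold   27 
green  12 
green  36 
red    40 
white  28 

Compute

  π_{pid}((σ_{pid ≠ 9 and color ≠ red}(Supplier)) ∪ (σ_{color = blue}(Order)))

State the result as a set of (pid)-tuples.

{11, 2, 21, 28, 36, 40, 6}

σ[pid ≠ 9 and color ≠ red]: keep tuples satisfying pid ≠ 9 and color ≠ red → {(blue, 40), (green, 36), (grey, 11), (grey, 21), (white, 28)}
σ[color = blue]: keep tuples satisfying color = blue → {(blue, 2), (blue, 6)}
Set union of the two operands is {(blue, 2), (blue, 40), (blue, 6), (green, 36), (grey, 11), (grey, 21), (white, 28)}.
π_{pid} gives {11, 2, 21, 28, 36, 40, 6}.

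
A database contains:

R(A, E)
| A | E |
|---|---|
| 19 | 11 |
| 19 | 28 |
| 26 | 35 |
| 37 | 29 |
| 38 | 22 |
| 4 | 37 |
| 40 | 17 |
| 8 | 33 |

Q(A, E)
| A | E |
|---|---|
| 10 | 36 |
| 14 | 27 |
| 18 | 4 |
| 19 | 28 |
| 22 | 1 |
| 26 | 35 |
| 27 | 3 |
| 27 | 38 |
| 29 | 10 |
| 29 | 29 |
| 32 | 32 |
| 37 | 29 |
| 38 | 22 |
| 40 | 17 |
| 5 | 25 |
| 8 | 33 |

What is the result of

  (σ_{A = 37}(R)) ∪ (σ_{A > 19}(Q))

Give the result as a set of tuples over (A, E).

Apply σ_{A = 37}; surviving tuples: {(37, 29)}
Apply σ_{A > 19}; surviving tuples: {(22, 1), (26, 35), (27, 3), (27, 38), (29, 10), (29, 29), (32, 32), (37, 29), (38, 22), (40, 17)}
Set union of the two operands is {(22, 1), (26, 35), (27, 3), (27, 38), (29, 10), (29, 29), (32, 32), (37, 29), (38, 22), (40, 17)}.

{(22, 1), (26, 35), (27, 3), (27, 38), (29, 10), (29, 29), (32, 32), (37, 29), (38, 22), (40, 17)}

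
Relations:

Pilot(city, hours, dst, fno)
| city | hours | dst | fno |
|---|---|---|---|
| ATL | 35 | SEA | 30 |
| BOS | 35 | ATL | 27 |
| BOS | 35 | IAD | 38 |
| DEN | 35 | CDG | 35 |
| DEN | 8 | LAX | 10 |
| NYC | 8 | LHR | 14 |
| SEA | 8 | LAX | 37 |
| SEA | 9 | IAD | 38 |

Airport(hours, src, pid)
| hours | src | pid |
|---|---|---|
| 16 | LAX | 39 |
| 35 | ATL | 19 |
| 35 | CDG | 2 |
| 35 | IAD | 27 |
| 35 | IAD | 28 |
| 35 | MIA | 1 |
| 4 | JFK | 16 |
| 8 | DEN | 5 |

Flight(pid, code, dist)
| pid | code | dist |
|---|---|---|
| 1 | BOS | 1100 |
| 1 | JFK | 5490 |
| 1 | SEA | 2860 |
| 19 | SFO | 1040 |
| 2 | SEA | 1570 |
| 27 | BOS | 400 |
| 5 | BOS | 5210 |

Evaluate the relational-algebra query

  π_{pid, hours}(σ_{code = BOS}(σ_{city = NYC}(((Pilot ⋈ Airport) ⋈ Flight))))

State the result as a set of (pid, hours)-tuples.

Natural join on hours: {(ATL, 35, SEA, 30, ATL, 19), (ATL, 35, SEA, 30, CDG, 2), (ATL, 35, SEA, 30, IAD, 27), (ATL, 35, SEA, 30, IAD, 28), (ATL, 35, SEA, 30, MIA, 1), (BOS, 35, ATL, 27, ATL, 19), (BOS, 35, ATL, 27, CDG, 2), (BOS, 35, ATL, 27, IAD, 27), (BOS, 35, ATL, 27, IAD, 28), (BOS, 35, ATL, 27, MIA, 1), (BOS, 35, IAD, 38, ATL, 19), (BOS, 35, IAD, 38, CDG, 2), (BOS, 35, IAD, 38, IAD, 27), (BOS, 35, IAD, 38, IAD, 28), (BOS, 35, IAD, 38, MIA, 1), (DEN, 35, CDG, 35, ATL, 19), (DEN, 35, CDG, 35, CDG, 2), (DEN, 35, CDG, 35, IAD, 27), (DEN, 35, CDG, 35, IAD, 28), (DEN, 35, CDG, 35, MIA, 1), (DEN, 8, LAX, 10, DEN, 5), (NYC, 8, LHR, 14, DEN, 5), (SEA, 8, LAX, 37, DEN, 5)}
Natural join on pid: {(ATL, 35, SEA, 30, ATL, 19, SFO, 1040), (ATL, 35, SEA, 30, CDG, 2, SEA, 1570), (ATL, 35, SEA, 30, IAD, 27, BOS, 400), (ATL, 35, SEA, 30, MIA, 1, BOS, 1100), (ATL, 35, SEA, 30, MIA, 1, JFK, 5490), (ATL, 35, SEA, 30, MIA, 1, SEA, 2860), (BOS, 35, ATL, 27, ATL, 19, SFO, 1040), (BOS, 35, ATL, 27, CDG, 2, SEA, 1570), (BOS, 35, ATL, 27, IAD, 27, BOS, 400), (BOS, 35, ATL, 27, MIA, 1, BOS, 1100), (BOS, 35, ATL, 27, MIA, 1, JFK, 5490), (BOS, 35, ATL, 27, MIA, 1, SEA, 2860), (BOS, 35, IAD, 38, ATL, 19, SFO, 1040), (BOS, 35, IAD, 38, CDG, 2, SEA, 1570), (BOS, 35, IAD, 38, IAD, 27, BOS, 400), (BOS, 35, IAD, 38, MIA, 1, BOS, 1100), (BOS, 35, IAD, 38, MIA, 1, JFK, 5490), (BOS, 35, IAD, 38, MIA, 1, SEA, 2860), (DEN, 35, CDG, 35, ATL, 19, SFO, 1040), (DEN, 35, CDG, 35, CDG, 2, SEA, 1570), (DEN, 35, CDG, 35, IAD, 27, BOS, 400), (DEN, 35, CDG, 35, MIA, 1, BOS, 1100), (DEN, 35, CDG, 35, MIA, 1, JFK, 5490), (DEN, 35, CDG, 35, MIA, 1, SEA, 2860), (DEN, 8, LAX, 10, DEN, 5, BOS, 5210), (NYC, 8, LHR, 14, DEN, 5, BOS, 5210), (SEA, 8, LAX, 37, DEN, 5, BOS, 5210)}
Selection city = NYC: {(NYC, 8, LHR, 14, DEN, 5, BOS, 5210)}
Selection code = BOS: {(NYC, 8, LHR, 14, DEN, 5, BOS, 5210)}
π_{pid, hours} gives {(5, 8)}.

{(5, 8)}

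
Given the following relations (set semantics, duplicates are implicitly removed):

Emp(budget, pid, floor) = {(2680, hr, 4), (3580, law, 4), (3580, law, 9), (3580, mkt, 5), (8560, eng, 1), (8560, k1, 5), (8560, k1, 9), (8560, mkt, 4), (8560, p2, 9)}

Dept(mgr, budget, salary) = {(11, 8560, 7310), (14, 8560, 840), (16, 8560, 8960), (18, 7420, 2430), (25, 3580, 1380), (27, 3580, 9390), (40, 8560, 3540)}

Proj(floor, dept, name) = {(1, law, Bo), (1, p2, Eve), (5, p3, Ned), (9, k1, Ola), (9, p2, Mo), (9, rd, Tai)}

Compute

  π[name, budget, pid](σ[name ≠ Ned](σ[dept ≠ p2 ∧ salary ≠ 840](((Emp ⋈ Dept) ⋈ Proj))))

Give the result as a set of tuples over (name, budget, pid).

{(Bo, 8560, eng), (Ola, 3580, law), (Ola, 8560, k1), (Ola, 8560, p2), (Tai, 3580, law), (Tai, 8560, k1), (Tai, 8560, p2)}

Natural join on budget: {(3580, law, 4, 25, 1380), (3580, law, 4, 27, 9390), (3580, law, 9, 25, 1380), (3580, law, 9, 27, 9390), (3580, mkt, 5, 25, 1380), (3580, mkt, 5, 27, 9390), (8560, eng, 1, 11, 7310), (8560, eng, 1, 14, 840), (8560, eng, 1, 16, 8960), (8560, eng, 1, 40, 3540), (8560, k1, 5, 11, 7310), (8560, k1, 5, 14, 840), (8560, k1, 5, 16, 8960), (8560, k1, 5, 40, 3540), (8560, k1, 9, 11, 7310), (8560, k1, 9, 14, 840), (8560, k1, 9, 16, 8960), (8560, k1, 9, 40, 3540), (8560, mkt, 4, 11, 7310), (8560, mkt, 4, 14, 840), (8560, mkt, 4, 16, 8960), (8560, mkt, 4, 40, 3540), (8560, p2, 9, 11, 7310), (8560, p2, 9, 14, 840), (8560, p2, 9, 16, 8960), (8560, p2, 9, 40, 3540)}
Natural join on floor: {(3580, law, 9, 25, 1380, k1, Ola), (3580, law, 9, 25, 1380, p2, Mo), (3580, law, 9, 25, 1380, rd, Tai), (3580, law, 9, 27, 9390, k1, Ola), (3580, law, 9, 27, 9390, p2, Mo), (3580, law, 9, 27, 9390, rd, Tai), (3580, mkt, 5, 25, 1380, p3, Ned), (3580, mkt, 5, 27, 9390, p3, Ned), (8560, eng, 1, 11, 7310, law, Bo), (8560, eng, 1, 11, 7310, p2, Eve), (8560, eng, 1, 14, 840, law, Bo), (8560, eng, 1, 14, 840, p2, Eve), (8560, eng, 1, 16, 8960, law, Bo), (8560, eng, 1, 16, 8960, p2, Eve), (8560, eng, 1, 40, 3540, law, Bo), (8560, eng, 1, 40, 3540, p2, Eve), (8560, k1, 5, 11, 7310, p3, Ned), (8560, k1, 5, 14, 840, p3, Ned), (8560, k1, 5, 16, 8960, p3, Ned), (8560, k1, 5, 40, 3540, p3, Ned), (8560, k1, 9, 11, 7310, k1, Ola), (8560, k1, 9, 11, 7310, p2, Mo), (8560, k1, 9, 11, 7310, rd, Tai), (8560, k1, 9, 14, 840, k1, Ola), (8560, k1, 9, 14, 840, p2, Mo), (8560, k1, 9, 14, 840, rd, Tai), (8560, k1, 9, 16, 8960, k1, Ola), (8560, k1, 9, 16, 8960, p2, Mo), (8560, k1, 9, 16, 8960, rd, Tai), (8560, k1, 9, 40, 3540, k1, Ola), (8560, k1, 9, 40, 3540, p2, Mo), (8560, k1, 9, 40, 3540, rd, Tai), (8560, p2, 9, 11, 7310, k1, Ola), (8560, p2, 9, 11, 7310, p2, Mo), (8560, p2, 9, 11, 7310, rd, Tai), (8560, p2, 9, 14, 840, k1, Ola), (8560, p2, 9, 14, 840, p2, Mo), (8560, p2, 9, 14, 840, rd, Tai), (8560, p2, 9, 16, 8960, k1, Ola), (8560, p2, 9, 16, 8960, p2, Mo), (8560, p2, 9, 16, 8960, rd, Tai), (8560, p2, 9, 40, 3540, k1, Ola), (8560, p2, 9, 40, 3540, p2, Mo), (8560, p2, 9, 40, 3540, rd, Tai)}
Filtering on dept ≠ p2 ∧ salary ≠ 840 leaves {(3580, law, 9, 25, 1380, k1, Ola), (3580, law, 9, 25, 1380, rd, Tai), (3580, law, 9, 27, 9390, k1, Ola), (3580, law, 9, 27, 9390, rd, Tai), (3580, mkt, 5, 25, 1380, p3, Ned), (3580, mkt, 5, 27, 9390, p3, Ned), (8560, eng, 1, 11, 7310, law, Bo), (8560, eng, 1, 16, 8960, law, Bo), (8560, eng, 1, 40, 3540, law, Bo), (8560, k1, 5, 11, 7310, p3, Ned), (8560, k1, 5, 16, 8960, p3, Ned), (8560, k1, 5, 40, 3540, p3, Ned), (8560, k1, 9, 11, 7310, k1, Ola), (8560, k1, 9, 11, 7310, rd, Tai), (8560, k1, 9, 16, 8960, k1, Ola), (8560, k1, 9, 16, 8960, rd, Tai), (8560, k1, 9, 40, 3540, k1, Ola), (8560, k1, 9, 40, 3540, rd, Tai), (8560, p2, 9, 11, 7310, k1, Ola), (8560, p2, 9, 11, 7310, rd, Tai), (8560, p2, 9, 16, 8960, k1, Ola), (8560, p2, 9, 16, 8960, rd, Tai), (8560, p2, 9, 40, 3540, k1, Ola), (8560, p2, 9, 40, 3540, rd, Tai)}.
Filtering on name ≠ Ned leaves {(3580, law, 9, 25, 1380, k1, Ola), (3580, law, 9, 25, 1380, rd, Tai), (3580, law, 9, 27, 9390, k1, Ola), (3580, law, 9, 27, 9390, rd, Tai), (8560, eng, 1, 11, 7310, law, Bo), (8560, eng, 1, 16, 8960, law, Bo), (8560, eng, 1, 40, 3540, law, Bo), (8560, k1, 9, 11, 7310, k1, Ola), (8560, k1, 9, 11, 7310, rd, Tai), (8560, k1, 9, 16, 8960, k1, Ola), (8560, k1, 9, 16, 8960, rd, Tai), (8560, k1, 9, 40, 3540, k1, Ola), (8560, k1, 9, 40, 3540, rd, Tai), (8560, p2, 9, 11, 7310, k1, Ola), (8560, p2, 9, 11, 7310, rd, Tai), (8560, p2, 9, 16, 8960, k1, Ola), (8560, p2, 9, 16, 8960, rd, Tai), (8560, p2, 9, 40, 3540, k1, Ola), (8560, p2, 9, 40, 3540, rd, Tai)}.
Keep only column(s) name, budget, pid (12 duplicate(s) eliminated): {(Bo, 8560, eng), (Ola, 3580, law), (Ola, 8560, k1), (Ola, 8560, p2), (Tai, 3580, law), (Tai, 8560, k1), (Tai, 8560, p2)}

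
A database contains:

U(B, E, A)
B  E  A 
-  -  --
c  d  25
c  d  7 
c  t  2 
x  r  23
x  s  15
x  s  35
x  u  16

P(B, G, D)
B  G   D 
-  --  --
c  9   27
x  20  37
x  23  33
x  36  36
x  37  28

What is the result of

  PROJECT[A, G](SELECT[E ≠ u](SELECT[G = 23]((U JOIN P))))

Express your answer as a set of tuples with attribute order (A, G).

{(15, 23), (23, 23), (35, 23)}

U ⋈ P (natural join on B): {(c, d, 25, 9, 27), (c, d, 7, 9, 27), (c, t, 2, 9, 27), (x, r, 23, 20, 37), (x, r, 23, 23, 33), (x, r, 23, 36, 36), (x, r, 23, 37, 28), (x, s, 15, 20, 37), (x, s, 15, 23, 33), (x, s, 15, 36, 36), (x, s, 15, 37, 28), (x, s, 35, 20, 37), (x, s, 35, 23, 33), (x, s, 35, 36, 36), (x, s, 35, 37, 28), (x, u, 16, 20, 37), (x, u, 16, 23, 33), (x, u, 16, 36, 36), (x, u, 16, 37, 28)}
Filtering on G = 23 leaves {(x, r, 23, 23, 33), (x, s, 15, 23, 33), (x, s, 35, 23, 33), (x, u, 16, 23, 33)}.
Filtering on E ≠ u leaves {(x, r, 23, 23, 33), (x, s, 15, 23, 33), (x, s, 35, 23, 33)}.
π_{A, G} gives {(15, 23), (23, 23), (35, 23)}.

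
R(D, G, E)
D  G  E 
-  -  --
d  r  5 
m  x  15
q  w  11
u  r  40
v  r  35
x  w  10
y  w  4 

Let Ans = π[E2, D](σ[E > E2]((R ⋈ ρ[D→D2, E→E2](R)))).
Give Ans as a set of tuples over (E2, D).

{(10, q), (35, u), (4, q), (4, x), (5, u), (5, v)}

ρ[D→D2, E→E2]: schema becomes (D2, G, E2); tuples unchanged.
Natural join on G: {(d, r, 5, d, 5), (d, r, 5, u, 40), (d, r, 5, v, 35), (m, x, 15, m, 15), (q, w, 11, q, 11), (q, w, 11, x, 10), (q, w, 11, y, 4), (u, r, 40, d, 5), (u, r, 40, u, 40), (u, r, 40, v, 35), (v, r, 35, d, 5), (v, r, 35, u, 40), (v, r, 35, v, 35), (x, w, 10, q, 11), (x, w, 10, x, 10), (x, w, 10, y, 4), (y, w, 4, q, 11), (y, w, 4, x, 10), (y, w, 4, y, 4)}
σ[E > E2]: keep tuples satisfying E > E2 → {(q, w, 11, x, 10), (q, w, 11, y, 4), (u, r, 40, d, 5), (u, r, 40, v, 35), (v, r, 35, d, 5), (x, w, 10, y, 4)}
π_{E2, D} gives {(10, q), (35, u), (4, q), (4, x), (5, u), (5, v)}.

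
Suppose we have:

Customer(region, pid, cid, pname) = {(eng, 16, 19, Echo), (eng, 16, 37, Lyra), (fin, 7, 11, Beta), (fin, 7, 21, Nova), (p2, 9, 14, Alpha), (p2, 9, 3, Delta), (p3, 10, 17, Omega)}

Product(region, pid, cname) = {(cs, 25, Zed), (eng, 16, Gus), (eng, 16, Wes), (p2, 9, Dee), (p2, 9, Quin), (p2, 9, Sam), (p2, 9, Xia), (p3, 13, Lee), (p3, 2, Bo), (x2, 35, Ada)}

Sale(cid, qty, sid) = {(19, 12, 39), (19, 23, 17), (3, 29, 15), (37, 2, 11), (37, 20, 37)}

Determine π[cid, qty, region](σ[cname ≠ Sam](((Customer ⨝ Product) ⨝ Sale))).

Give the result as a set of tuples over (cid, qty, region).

{(19, 12, eng), (19, 23, eng), (3, 29, p2), (37, 2, eng), (37, 20, eng)}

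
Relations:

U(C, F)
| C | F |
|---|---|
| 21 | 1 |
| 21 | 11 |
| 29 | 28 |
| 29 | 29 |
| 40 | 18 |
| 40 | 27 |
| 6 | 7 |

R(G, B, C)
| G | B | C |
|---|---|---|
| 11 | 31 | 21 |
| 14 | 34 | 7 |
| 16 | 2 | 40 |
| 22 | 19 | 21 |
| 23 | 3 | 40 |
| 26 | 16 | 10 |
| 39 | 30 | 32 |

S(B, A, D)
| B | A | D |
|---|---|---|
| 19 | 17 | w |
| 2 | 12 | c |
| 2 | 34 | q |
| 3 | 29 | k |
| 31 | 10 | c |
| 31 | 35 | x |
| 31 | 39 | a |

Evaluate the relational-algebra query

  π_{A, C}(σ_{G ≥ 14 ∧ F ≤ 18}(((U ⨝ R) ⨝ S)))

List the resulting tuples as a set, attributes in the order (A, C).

{(12, 40), (17, 21), (29, 40), (34, 40)}

U ⋈ R (natural join on C): {(21, 1, 11, 31), (21, 1, 22, 19), (21, 11, 11, 31), (21, 11, 22, 19), (40, 18, 16, 2), (40, 18, 23, 3), (40, 27, 16, 2), (40, 27, 23, 3)}
(U ⨝ R) ⋈ S (natural join on B): {(21, 1, 11, 31, 10, c), (21, 1, 11, 31, 35, x), (21, 1, 11, 31, 39, a), (21, 1, 22, 19, 17, w), (21, 11, 11, 31, 10, c), (21, 11, 11, 31, 35, x), (21, 11, 11, 31, 39, a), (21, 11, 22, 19, 17, w), (40, 18, 16, 2, 12, c), (40, 18, 16, 2, 34, q), (40, 18, 23, 3, 29, k), (40, 27, 16, 2, 12, c), (40, 27, 16, 2, 34, q), (40, 27, 23, 3, 29, k)}
Apply σ_{G ≥ 14 ∧ F ≤ 18}; surviving tuples: {(21, 1, 22, 19, 17, w), (21, 11, 22, 19, 17, w), (40, 18, 16, 2, 12, c), (40, 18, 16, 2, 34, q), (40, 18, 23, 3, 29, k)}
Projecting to A, C (1 duplicate(s) eliminated): {(12, 40), (17, 21), (29, 40), (34, 40)}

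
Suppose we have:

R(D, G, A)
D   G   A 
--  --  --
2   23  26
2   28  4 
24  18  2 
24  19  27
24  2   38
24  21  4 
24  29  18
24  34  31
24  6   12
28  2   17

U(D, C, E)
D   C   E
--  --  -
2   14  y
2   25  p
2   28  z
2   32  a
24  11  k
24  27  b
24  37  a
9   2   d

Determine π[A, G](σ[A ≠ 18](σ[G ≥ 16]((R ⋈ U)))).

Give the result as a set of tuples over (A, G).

{(2, 18), (26, 23), (27, 19), (31, 34), (4, 21), (4, 28)}

R ⋈ U (natural join on D): {(2, 23, 26, 14, y), (2, 23, 26, 25, p), (2, 23, 26, 28, z), (2, 23, 26, 32, a), (2, 28, 4, 14, y), (2, 28, 4, 25, p), (2, 28, 4, 28, z), (2, 28, 4, 32, a), (24, 18, 2, 11, k), (24, 18, 2, 27, b), (24, 18, 2, 37, a), (24, 19, 27, 11, k), (24, 19, 27, 27, b), (24, 19, 27, 37, a), (24, 2, 38, 11, k), (24, 2, 38, 27, b), (24, 2, 38, 37, a), (24, 21, 4, 11, k), (24, 21, 4, 27, b), (24, 21, 4, 37, a), (24, 29, 18, 11, k), (24, 29, 18, 27, b), (24, 29, 18, 37, a), (24, 34, 31, 11, k), (24, 34, 31, 27, b), (24, 34, 31, 37, a), (24, 6, 12, 11, k), (24, 6, 12, 27, b), (24, 6, 12, 37, a)}
Filtering on G ≥ 16 leaves {(2, 23, 26, 14, y), (2, 23, 26, 25, p), (2, 23, 26, 28, z), (2, 23, 26, 32, a), (2, 28, 4, 14, y), (2, 28, 4, 25, p), (2, 28, 4, 28, z), (2, 28, 4, 32, a), (24, 18, 2, 11, k), (24, 18, 2, 27, b), (24, 18, 2, 37, a), (24, 19, 27, 11, k), (24, 19, 27, 27, b), (24, 19, 27, 37, a), (24, 21, 4, 11, k), (24, 21, 4, 27, b), (24, 21, 4, 37, a), (24, 29, 18, 11, k), (24, 29, 18, 27, b), (24, 29, 18, 37, a), (24, 34, 31, 11, k), (24, 34, 31, 27, b), (24, 34, 31, 37, a)}.
Filtering on A ≠ 18 leaves {(2, 23, 26, 14, y), (2, 23, 26, 25, p), (2, 23, 26, 28, z), (2, 23, 26, 32, a), (2, 28, 4, 14, y), (2, 28, 4, 25, p), (2, 28, 4, 28, z), (2, 28, 4, 32, a), (24, 18, 2, 11, k), (24, 18, 2, 27, b), (24, 18, 2, 37, a), (24, 19, 27, 11, k), (24, 19, 27, 27, b), (24, 19, 27, 37, a), (24, 21, 4, 11, k), (24, 21, 4, 27, b), (24, 21, 4, 37, a), (24, 34, 31, 11, k), (24, 34, 31, 27, b), (24, 34, 31, 37, a)}.
π[A, G]: project onto (A, G) (14 duplicate(s) eliminated) → {(2, 18), (26, 23), (27, 19), (31, 34), (4, 21), (4, 28)}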